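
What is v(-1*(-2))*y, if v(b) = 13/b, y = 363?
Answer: 4719/2 ≈ 2359.5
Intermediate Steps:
v(-1*(-2))*y = (13/((-1*(-2))))*363 = (13/2)*363 = 4719/2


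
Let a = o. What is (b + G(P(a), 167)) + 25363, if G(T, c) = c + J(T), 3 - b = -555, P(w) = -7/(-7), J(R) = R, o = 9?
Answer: 26089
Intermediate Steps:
a = 9
P(w) = 1 (P(w) = -7*(-1/7) = 1)
b = 558 (b = 3 - 1*(-555) = 3 + 555 = 558)
G(T, c) = T + c (G(T, c) = c + T = T + c)
(b + G(P(a), 167)) + 25363 = (558 + (1 + 167)) + 25363 = (558 + 168) + 25363 = 726 + 25363 = 26089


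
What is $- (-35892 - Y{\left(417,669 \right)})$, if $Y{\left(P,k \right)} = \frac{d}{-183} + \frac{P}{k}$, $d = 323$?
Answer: $\frac{1464670036}{40809} \approx 35891.0$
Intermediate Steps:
$Y{\left(P,k \right)} = - \frac{323}{183} + \frac{P}{k}$ ($Y{\left(P,k \right)} = \frac{323}{-183} + \frac{P}{k} = 323 \left(- \frac{1}{183}\right) + \frac{P}{k} = - \frac{323}{183} + \frac{P}{k}$)
$- (-35892 - Y{\left(417,669 \right)}) = - (-35892 - \left(- \frac{323}{183} + \frac{417}{669}\right)) = - (-35892 - \left(- \frac{323}{183} + 417 \cdot \frac{1}{669}\right)) = - (-35892 - \left(- \frac{323}{183} + \frac{139}{223}\right)) = - (-35892 - - \frac{46592}{40809}) = - (-35892 + \frac{46592}{40809}) = \left(-1\right) \left(- \frac{1464670036}{40809}\right) = \frac{1464670036}{40809}$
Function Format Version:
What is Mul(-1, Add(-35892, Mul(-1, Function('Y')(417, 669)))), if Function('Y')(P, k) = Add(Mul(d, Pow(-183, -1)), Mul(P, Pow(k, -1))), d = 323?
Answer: Rational(1464670036, 40809) ≈ 35891.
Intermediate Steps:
Function('Y')(P, k) = Add(Rational(-323, 183), Mul(P, Pow(k, -1))) (Function('Y')(P, k) = Add(Mul(323, Pow(-183, -1)), Mul(P, Pow(k, -1))) = Add(Mul(323, Rational(-1, 183)), Mul(P, Pow(k, -1))) = Add(Rational(-323, 183), Mul(P, Pow(k, -1))))
Mul(-1, Add(-35892, Mul(-1, Function('Y')(417, 669)))) = Mul(-1, Add(-35892, Mul(-1, Add(Rational(-323, 183), Mul(417, Pow(669, -1)))))) = Mul(-1, Add(-35892, Mul(-1, Add(Rational(-323, 183), Mul(417, Rational(1, 669)))))) = Mul(-1, Add(-35892, Mul(-1, Add(Rational(-323, 183), Rational(139, 223))))) = Mul(-1, Add(-35892, Mul(-1, Rational(-46592, 40809)))) = Mul(-1, Add(-35892, Rational(46592, 40809))) = Mul(-1, Rational(-1464670036, 40809)) = Rational(1464670036, 40809)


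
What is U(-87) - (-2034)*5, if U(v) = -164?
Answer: 10006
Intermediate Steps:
U(-87) - (-2034)*5 = -164 - (-2034)*5 = -164 - 1*(-10170) = -164 + 10170 = 10006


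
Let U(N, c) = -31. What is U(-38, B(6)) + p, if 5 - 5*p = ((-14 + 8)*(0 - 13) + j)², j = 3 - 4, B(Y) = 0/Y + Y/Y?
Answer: -6079/5 ≈ -1215.8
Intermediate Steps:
B(Y) = 1 (B(Y) = 0 + 1 = 1)
j = -1
p = -5924/5 (p = 1 - ((-14 + 8)*(0 - 13) - 1)²/5 = 1 - (-6*(-13) - 1)²/5 = 1 - (78 - 1)²/5 = 1 - ⅕*77² = 1 - ⅕*5929 = 1 - 5929/5 = -5924/5 ≈ -1184.8)
U(-38, B(6)) + p = -31 - 5924/5 = -6079/5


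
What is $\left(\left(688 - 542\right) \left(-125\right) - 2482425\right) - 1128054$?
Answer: $-3628729$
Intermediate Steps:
$\left(\left(688 - 542\right) \left(-125\right) - 2482425\right) - 1128054 = \left(146 \left(-125\right) - 2482425\right) - 1128054 = \left(-18250 - 2482425\right) - 1128054 = -2500675 - 1128054 = -3628729$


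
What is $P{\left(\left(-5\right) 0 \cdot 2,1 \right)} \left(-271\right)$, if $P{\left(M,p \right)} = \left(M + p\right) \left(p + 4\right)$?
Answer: $-1355$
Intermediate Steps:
$P{\left(M,p \right)} = \left(4 + p\right) \left(M + p\right)$ ($P{\left(M,p \right)} = \left(M + p\right) \left(4 + p\right) = \left(4 + p\right) \left(M + p\right)$)
$P{\left(\left(-5\right) 0 \cdot 2,1 \right)} \left(-271\right) = \left(1^{2} + 4 \left(-5\right) 0 \cdot 2 + 4 \cdot 1 + \left(-5\right) 0 \cdot 2 \cdot 1\right) \left(-271\right) = \left(1 + 4 \cdot 0 \cdot 2 + 4 + 0 \cdot 2 \cdot 1\right) \left(-271\right) = \left(1 + 4 \cdot 0 + 4 + 0 \cdot 1\right) \left(-271\right) = \left(1 + 0 + 4 + 0\right) \left(-271\right) = 5 \left(-271\right) = -1355$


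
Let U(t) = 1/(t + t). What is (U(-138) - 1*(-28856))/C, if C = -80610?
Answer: -1592851/4449672 ≈ -0.35797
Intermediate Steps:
U(t) = 1/(2*t)
(U(-138) - 1*(-28856))/C = ((½)/(-138) - 1*(-28856))/(-80610) = ((½)*(-1/138) + 28856)*(-1/80610) = (-1/276 + 28856)*(-1/80610) = (7964255/276)*(-1/80610) = -1592851/4449672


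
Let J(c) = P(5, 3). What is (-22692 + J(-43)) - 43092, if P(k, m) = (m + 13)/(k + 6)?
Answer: -723608/11 ≈ -65783.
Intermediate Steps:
P(k, m) = (13 + m)/(6 + k)
J(c) = 16/11 (J(c) = (13 + 3)/(6 + 5) = 16/11)
(-22692 + J(-43)) - 43092 = (-22692 + 16/11) - 43092 = -249596/11 - 43092 = -723608/11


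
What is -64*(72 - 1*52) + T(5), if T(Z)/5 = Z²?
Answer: -1155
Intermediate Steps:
T(Z) = 5*Z²
-64*(72 - 1*52) + T(5) = -64*(72 - 1*52) + 5*5² = -64*(72 - 52) + 5*25 = -64*20 + 125 = -1280 + 125 = -1155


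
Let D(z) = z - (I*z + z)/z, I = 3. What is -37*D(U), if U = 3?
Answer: 37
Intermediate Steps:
D(z) = -4 + z (D(z) = z - (3*z + z)/z = z - 4*z/z = z - 1*4 = z - 4 = -4 + z)
-37*D(U) = -37*(-4 + 3) = -37*(-1) = 37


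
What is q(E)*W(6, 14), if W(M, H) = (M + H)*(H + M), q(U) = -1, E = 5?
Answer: -400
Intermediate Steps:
W(M, H) = (H + M)**2 (W(M, H) = (H + M)*(H + M) = (H + M)**2)
q(E)*W(6, 14) = -(14 + 6)**2 = -1*20**2 = -1*400 = -400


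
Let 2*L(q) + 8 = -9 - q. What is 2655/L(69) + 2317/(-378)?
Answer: -157603/2322 ≈ -67.874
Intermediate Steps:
L(q) = -17/2 - q/2 (L(q) = -4 + (-9 - q)/2 = -4 + (-9/2 - q/2) = -17/2 - q/2)
2655/L(69) + 2317/(-378) = 2655/(-17/2 - ½*69) + 2317/(-378) = 2655/(-17/2 - 69/2) + 2317*(-1/378) = 2655/(-43) - 331/54 = 2655*(-1/43) - 331/54 = -2655/43 - 331/54 = -157603/2322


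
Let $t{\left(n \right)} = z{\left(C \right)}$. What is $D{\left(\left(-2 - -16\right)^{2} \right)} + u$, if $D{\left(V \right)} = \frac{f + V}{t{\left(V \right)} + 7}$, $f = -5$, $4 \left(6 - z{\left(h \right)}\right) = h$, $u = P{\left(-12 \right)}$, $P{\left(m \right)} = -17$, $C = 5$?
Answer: $- \frac{35}{47} \approx -0.74468$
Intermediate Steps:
$u = -17$
$z{\left(h \right)} = 6 - \frac{h}{4}$
$t{\left(n \right)} = \frac{19}{4}$ ($t{\left(n \right)} = 6 - \frac{5}{4} = \frac{19}{4}$)
$D{\left(V \right)} = - \frac{20}{47} + \frac{4 V}{47}$ ($D{\left(V \right)} = \frac{-5 + V}{\frac{19}{4} + 7} = \frac{-5 + V}{\frac{47}{4}} = \left(-5 + V\right) \frac{4}{47} = - \frac{20}{47} + \frac{4 V}{47}$)
$D{\left(\left(-2 - -16\right)^{2} \right)} + u = \left(- \frac{20}{47} + \frac{4 \left(-2 - -16\right)^{2}}{47}\right) - 17 = \left(- \frac{20}{47} + \frac{4 \left(-2 + 16\right)^{2}}{47}\right) - 17 = \left(- \frac{20}{47} + \frac{4 \cdot 14^{2}}{47}\right) - 17 = \left(- \frac{20}{47} + \frac{4}{47} \cdot 196\right) - 17 = \left(- \frac{20}{47} + \frac{784}{47}\right) - 17 = \frac{764}{47} - 17 = - \frac{35}{47}$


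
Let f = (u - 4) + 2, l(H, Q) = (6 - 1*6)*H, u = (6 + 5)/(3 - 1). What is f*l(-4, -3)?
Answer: 0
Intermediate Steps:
u = 11/2 ≈ 5.5000
l(H, Q) = 0 (l(H, Q) = (6 - 6)*H = 0*H = 0)
f = 7/2 (f = (11/2 - 4) + 2 = 3/2 + 2 = 7/2 ≈ 3.5000)
f*l(-4, -3) = (7/2)*0 = 0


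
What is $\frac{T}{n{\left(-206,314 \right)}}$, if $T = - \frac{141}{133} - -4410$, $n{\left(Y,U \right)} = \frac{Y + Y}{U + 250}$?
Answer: $- \frac{82680849}{13699} \approx -6035.5$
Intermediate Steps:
$n{\left(Y,U \right)} = \frac{2 Y}{250 + U}$
$T = \frac{586389}{133}$ ($T = \left(-141\right) \frac{1}{133} + 4410 = - \frac{141}{133} + 4410 = \frac{586389}{133} \approx 4408.9$)
$\frac{T}{n{\left(-206,314 \right)}} = \frac{586389}{133 \cdot 2 \left(-206\right) \frac{1}{250 + 314}} = \frac{586389}{133 \cdot 2 \left(-206\right) \frac{1}{564}} = \frac{586389}{133 \left(- \frac{103}{141}\right)} = \frac{586389}{133} \left(- \frac{141}{103}\right) = - \frac{82680849}{13699}$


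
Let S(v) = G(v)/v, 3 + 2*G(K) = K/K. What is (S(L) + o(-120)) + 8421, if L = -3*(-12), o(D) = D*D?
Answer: 821555/36 ≈ 22821.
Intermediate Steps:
o(D) = D²
G(K) = -1 (G(K) = -3/2 + (K/K)/2 = -3/2 + (½)*1 = -3/2 + ½ = -1)
L = 36
S(v) = -1/v
(S(L) + o(-120)) + 8421 = (-1/36 + (-120)²) + 8421 = (-1*1/36 + 14400) + 8421 = (-1/36 + 14400) + 8421 = 518399/36 + 8421 = 821555/36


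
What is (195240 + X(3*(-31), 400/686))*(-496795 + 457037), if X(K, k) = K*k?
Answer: -2661747209760/343 ≈ -7.7602e+9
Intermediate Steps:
(195240 + X(3*(-31), 400/686))*(-496795 + 457037) = (195240 + (3*(-31))*(400/686))*(-496795 + 457037) = (195240 - 37200/686)*(-39758) = (195240 - 93*200/343)*(-39758) = (195240 - 18600/343)*(-39758) = (66948720/343)*(-39758) = -2661747209760/343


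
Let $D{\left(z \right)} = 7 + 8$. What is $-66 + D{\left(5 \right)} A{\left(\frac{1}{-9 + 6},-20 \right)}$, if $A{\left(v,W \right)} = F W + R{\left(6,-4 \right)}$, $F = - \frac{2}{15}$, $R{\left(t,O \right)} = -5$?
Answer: $-101$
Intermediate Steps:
$D{\left(z \right)} = 15$
$F = - \frac{2}{15}$ ($F = \left(-2\right) \frac{1}{15} = - \frac{2}{15} \approx -0.13333$)
$A{\left(v,W \right)} = -5 - \frac{2 W}{15}$ ($A{\left(v,W \right)} = - \frac{2 W}{15} - 5 = -5 - \frac{2 W}{15}$)
$-66 + D{\left(5 \right)} A{\left(\frac{1}{-9 + 6},-20 \right)} = -66 + 15 \left(-5 - - \frac{8}{3}\right) = -66 + 15 \left(-5 + \frac{8}{3}\right) = -66 + 15 \left(- \frac{7}{3}\right) = -66 - 35 = -101$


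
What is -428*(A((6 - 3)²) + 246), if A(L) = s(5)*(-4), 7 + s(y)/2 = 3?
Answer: -118984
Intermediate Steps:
s(y) = -8 (s(y) = -14 + 2*3 = -14 + 6 = -8)
A(L) = 32 (A(L) = -8*(-4) = 32)
-428*(A((6 - 3)²) + 246) = -428*(32 + 246) = -428*278 = -118984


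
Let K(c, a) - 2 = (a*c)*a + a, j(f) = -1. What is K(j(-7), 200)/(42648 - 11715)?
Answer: -4422/3437 ≈ -1.2866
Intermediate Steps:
K(c, a) = 2 + a + c*a**2 (K(c, a) = 2 + ((a*c)*a + a) = 2 + (c*a**2 + a) = 2 + (a + c*a**2) = 2 + a + c*a**2)
K(j(-7), 200)/(42648 - 11715) = (2 + 200 - 1*200**2)/(42648 - 11715) = (2 + 200 - 1*40000)/30933 = (2 + 200 - 40000)*(1/30933) = -39798*1/30933 = -4422/3437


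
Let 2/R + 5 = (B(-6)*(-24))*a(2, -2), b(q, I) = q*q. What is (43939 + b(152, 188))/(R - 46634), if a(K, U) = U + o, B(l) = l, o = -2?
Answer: -38951983/27094356 ≈ -1.4376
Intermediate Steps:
a(K, U) = -2 + U (a(K, U) = U - 2 = -2 + U)
b(q, I) = q²
R = -2/581 (R = 2/(-5 + (-6*(-24))*(-2 - 2)) = 2/(-5 + 144*(-4)) = 2/(-5 - 576) = 2/(-581) = 2*(-1/581) = -2/581 ≈ -0.0034423)
(43939 + b(152, 188))/(R - 46634) = (43939 + 152²)/(-2/581 - 46634) = (43939 + 23104)/(-27094356/581) = 67043*(-581/27094356) = -38951983/27094356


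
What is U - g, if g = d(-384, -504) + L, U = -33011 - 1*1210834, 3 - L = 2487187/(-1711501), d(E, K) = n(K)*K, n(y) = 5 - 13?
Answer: -2135750355067/1711501 ≈ -1.2479e+6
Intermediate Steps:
n(y) = -8
d(E, K) = -8*K
L = 7621690/1711501 (L = 3 - 2487187/(-1711501) = 3 - 2487187*(-1)/1711501 = 3 - 1*(-2487187/1711501) = 3 + 2487187/1711501 = 7621690/1711501 ≈ 4.4532)
U = -1243845 (U = -33011 - 1210834 = -1243845)
g = 6908393722/1711501 (g = -8*(-504) + 7621690/1711501 = 4032 + 7621690/1711501 = 6908393722/1711501 ≈ 4036.5)
U - g = -1243845 - 1*6908393722/1711501 = -1243845 - 6908393722/1711501 = -2135750355067/1711501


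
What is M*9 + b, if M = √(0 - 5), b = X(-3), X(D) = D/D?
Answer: 1 + 9*I*√5 ≈ 1.0 + 20.125*I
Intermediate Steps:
X(D) = 1
b = 1
M = I*√5 (M = √(-5) = I*√5 ≈ 2.2361*I)
M*9 + b = (I*√5)*9 + 1 = 9*I*√5 + 1 = 1 + 9*I*√5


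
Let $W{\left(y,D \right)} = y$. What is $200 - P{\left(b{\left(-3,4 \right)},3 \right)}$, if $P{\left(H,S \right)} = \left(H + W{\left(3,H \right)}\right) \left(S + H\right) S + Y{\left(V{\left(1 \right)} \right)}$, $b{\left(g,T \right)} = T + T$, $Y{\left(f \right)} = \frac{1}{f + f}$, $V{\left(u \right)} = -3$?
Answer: $- \frac{977}{6} \approx -162.83$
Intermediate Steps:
$Y{\left(f \right)} = \frac{1}{2 f}$
$b{\left(g,T \right)} = 2 T$
$P{\left(H,S \right)} = - \frac{1}{6} + S \left(3 + H\right) \left(H + S\right)$ ($P{\left(H,S \right)} = \left(H + 3\right) \left(S + H\right) S + \frac{1}{2 \left(-3\right)} = \left(3 + H\right) \left(H + S\right) S + \frac{1}{2} \left(- \frac{1}{3}\right) = S \left(3 + H\right) \left(H + S\right) - \frac{1}{6} = - \frac{1}{6} + S \left(3 + H\right) \left(H + S\right)$)
$200 - P{\left(b{\left(-3,4 \right)},3 \right)} = 200 - \left(- \frac{1}{6} + 3 \cdot 3^{2} + 2 \cdot 4 \cdot 3^{2} + 3 \left(2 \cdot 4\right)^{2} + 3 \cdot 2 \cdot 4 \cdot 3\right) = 200 - \left(- \frac{1}{6} + 3 \cdot 9 + 8 \cdot 9 + 3 \cdot 8^{2} + 3 \cdot 8 \cdot 3\right) = 200 - \left(- \frac{1}{6} + 27 + 72 + 3 \cdot 64 + 72\right) = 200 - \left(- \frac{1}{6} + 27 + 72 + 192 + 72\right) = 200 - \frac{2177}{6} = - \frac{977}{6}$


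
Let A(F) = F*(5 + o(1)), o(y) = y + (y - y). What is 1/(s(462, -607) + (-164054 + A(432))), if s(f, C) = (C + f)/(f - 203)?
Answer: -259/41818803 ≈ -6.1934e-6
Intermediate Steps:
o(y) = y (o(y) = y + 0 = y)
A(F) = 6*F (A(F) = F*(5 + 1) = F*6 = 6*F)
s(f, C) = (C + f)/(-203 + f)
1/(s(462, -607) + (-164054 + A(432))) = 1/((-607 + 462)/(-203 + 462) + (-164054 + 6*432)) = 1/(-145/259 + (-164054 + 2592)) = 1/((1/259)*(-145) - 161462) = 1/(-145/259 - 161462) = 1/(-41818803/259) = -259/41818803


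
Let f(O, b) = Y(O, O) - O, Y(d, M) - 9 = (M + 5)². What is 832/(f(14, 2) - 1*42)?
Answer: 416/157 ≈ 2.6497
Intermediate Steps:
Y(d, M) = 9 + (5 + M)² (Y(d, M) = 9 + (M + 5)² = 9 + (5 + M)²)
f(O, b) = 9 + (5 + O)² - O (f(O, b) = (9 + (5 + O)²) - O = 9 + (5 + O)² - O)
832/(f(14, 2) - 1*42) = 832/((9 + (5 + 14)² - 1*14) - 1*42) = 832/((9 + 19² - 14) - 42) = 832/((9 + 361 - 14) - 42) = 832/(356 - 42) = 832/314 = 832*(1/314) = 416/157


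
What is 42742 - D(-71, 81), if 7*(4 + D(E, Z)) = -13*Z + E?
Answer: 300346/7 ≈ 42907.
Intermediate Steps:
D(E, Z) = -4 - 13*Z/7 + E/7 (D(E, Z) = -4 + (-13*Z + E)/7 = -4 + (E - 13*Z)/7 = -4 + (-13*Z/7 + E/7) = -4 - 13*Z/7 + E/7)
42742 - D(-71, 81) = 42742 - (-4 - 13/7*81 + (⅐)*(-71)) = 42742 - (-4 - 1053/7 - 71/7) = 42742 - 1*(-1152/7) = 42742 + 1152/7 = 300346/7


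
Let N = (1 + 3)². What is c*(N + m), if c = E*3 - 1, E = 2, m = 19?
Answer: 175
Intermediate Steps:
N = 16 (N = 4² = 16)
c = 5 (c = 2*3 - 1 = 6 - 1 = 5)
c*(N + m) = 5*(16 + 19) = 5*35 = 175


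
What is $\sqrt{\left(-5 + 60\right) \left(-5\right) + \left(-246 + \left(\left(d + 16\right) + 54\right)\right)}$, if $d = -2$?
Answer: $i \sqrt{453} \approx 21.284 i$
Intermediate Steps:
$\sqrt{\left(-5 + 60\right) \left(-5\right) + \left(-246 + \left(\left(d + 16\right) + 54\right)\right)} = \sqrt{\left(-5 + 60\right) \left(-5\right) + \left(-246 + \left(\left(-2 + 16\right) + 54\right)\right)} = \sqrt{55 \left(-5\right) + \left(-246 + \left(14 + 54\right)\right)} = \sqrt{-275 + \left(-246 + 68\right)} = \sqrt{-275 - 178} = \sqrt{-453} = i \sqrt{453}$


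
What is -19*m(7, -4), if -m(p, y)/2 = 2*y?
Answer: -304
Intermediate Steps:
m(p, y) = -4*y
-19*m(7, -4) = -(-76)*(-4) = -19*16 = -304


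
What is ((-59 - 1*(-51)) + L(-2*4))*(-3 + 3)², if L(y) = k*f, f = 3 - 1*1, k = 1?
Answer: 0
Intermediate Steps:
f = 2 (f = 3 - 1 = 2)
L(y) = 2 (L(y) = 1*2 = 2)
((-59 - 1*(-51)) + L(-2*4))*(-3 + 3)² = ((-59 - 1*(-51)) + 2)*(-3 + 3)² = ((-59 + 51) + 2)*0² = (-8 + 2)*0 = -6*0 = 0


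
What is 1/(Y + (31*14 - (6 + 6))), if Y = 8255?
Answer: 1/8677 ≈ 0.00011525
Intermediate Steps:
1/(Y + (31*14 - (6 + 6))) = 1/(8255 + (31*14 - (6 + 6))) = 1/(8255 + (434 - 1*12)) = 1/(8255 + (434 - 12)) = 1/(8255 + 422) = 1/8677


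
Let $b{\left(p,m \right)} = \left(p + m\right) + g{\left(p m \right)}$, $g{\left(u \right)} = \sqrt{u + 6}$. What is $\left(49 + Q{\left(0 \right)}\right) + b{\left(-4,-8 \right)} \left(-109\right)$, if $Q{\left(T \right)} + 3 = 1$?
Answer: $1355 - 109 \sqrt{38} \approx 683.08$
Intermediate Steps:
$g{\left(u \right)} = \sqrt{6 + u}$
$Q{\left(T \right)} = -2$ ($Q{\left(T \right)} = -3 + 1 = -2$)
$b{\left(p,m \right)} = m + p + \sqrt{6 + m p}$ ($b{\left(p,m \right)} = \left(p + m\right) + \sqrt{6 + p m} = \left(m + p\right) + \sqrt{6 + m p} = m + p + \sqrt{6 + m p}$)
$\left(49 + Q{\left(0 \right)}\right) + b{\left(-4,-8 \right)} \left(-109\right) = \left(49 - 2\right) + \left(-8 - 4 + \sqrt{6 - -32}\right) \left(-109\right) = 47 + \left(-8 - 4 + \sqrt{6 + 32}\right) \left(-109\right) = 47 + \left(-8 - 4 + \sqrt{38}\right) \left(-109\right) = 47 + \left(-12 + \sqrt{38}\right) \left(-109\right) = 47 + \left(1308 - 109 \sqrt{38}\right) = 1355 - 109 \sqrt{38}$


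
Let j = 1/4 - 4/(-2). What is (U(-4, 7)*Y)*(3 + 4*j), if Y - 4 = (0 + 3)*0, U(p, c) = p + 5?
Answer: 48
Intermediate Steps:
U(p, c) = 5 + p
Y = 4 (Y = 4 + (0 + 3)*0 = 4 + 3*0 = 4 + 0 = 4)
j = 9/4 (j = 1*(1/4) - 4*(-1/2) = 1/4 + 2 = 9/4 ≈ 2.2500)
(U(-4, 7)*Y)*(3 + 4*j) = ((5 - 4)*4)*(3 + 4*(9/4)) = (1*4)*(3 + 9) = 4*12 = 48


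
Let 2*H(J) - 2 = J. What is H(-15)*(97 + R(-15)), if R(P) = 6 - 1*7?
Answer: -624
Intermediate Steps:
R(P) = -1 (R(P) = 6 - 7 = -1)
H(J) = 1 + J/2
H(-15)*(97 + R(-15)) = (1 + (½)*(-15))*(97 - 1) = (1 - 15/2)*96 = -13/2*96 = -624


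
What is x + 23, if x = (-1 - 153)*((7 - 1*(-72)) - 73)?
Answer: -901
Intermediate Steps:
x = -924 (x = -154*((7 + 72) - 73) = -154*(79 - 73) = -154*6 = -924)
x + 23 = -924 + 23 = -901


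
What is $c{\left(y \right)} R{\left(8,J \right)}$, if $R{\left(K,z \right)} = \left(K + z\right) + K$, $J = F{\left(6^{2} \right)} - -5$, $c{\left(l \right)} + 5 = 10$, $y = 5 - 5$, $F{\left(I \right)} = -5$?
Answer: $80$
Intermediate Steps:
$y = 0$ ($y = 5 - 5 = 0$)
$c{\left(l \right)} = 5$ ($c{\left(l \right)} = -5 + 10 = 5$)
$J = 0$ ($J = -5 - -5 = -5 + 5 = 0$)
$R{\left(K,z \right)} = z + 2 K$
$c{\left(y \right)} R{\left(8,J \right)} = 5 \left(0 + 2 \cdot 8\right) = 5 \left(0 + 16\right) = 5 \cdot 16 = 80$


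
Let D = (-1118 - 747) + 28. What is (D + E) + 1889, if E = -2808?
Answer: -2756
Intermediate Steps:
D = -1837 (D = -1865 + 28 = -1837)
(D + E) + 1889 = (-1837 - 2808) + 1889 = -4645 + 1889 = -2756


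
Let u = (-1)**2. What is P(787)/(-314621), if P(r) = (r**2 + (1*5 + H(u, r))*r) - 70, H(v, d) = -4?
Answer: -620086/314621 ≈ -1.9709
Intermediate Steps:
u = 1
P(r) = -70 + r + r**2 (P(r) = (r**2 + (1*5 - 4)*r) - 70 = (r**2 + (5 - 4)*r) - 70 = (r**2 + 1*r) - 70 = (r**2 + r) - 70 = (r + r**2) - 70 = -70 + r + r**2)
P(787)/(-314621) = (-70 + 787 + 787**2)/(-314621) = (-70 + 787 + 619369)*(-1/314621) = 620086*(-1/314621) = -620086/314621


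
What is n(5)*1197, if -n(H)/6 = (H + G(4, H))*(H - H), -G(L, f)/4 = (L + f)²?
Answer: 0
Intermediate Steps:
G(L, f) = -4*(L + f)²
n(H) = 0 (n(H) = -6*(H - 4*(4 + H)²)*(H - H) = -6*(H - 4*(4 + H)²)*0 = -6*0 = 0)
n(5)*1197 = 0*1197 = 0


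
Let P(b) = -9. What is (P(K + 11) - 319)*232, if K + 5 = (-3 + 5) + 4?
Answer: -76096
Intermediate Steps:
K = 1 (K = -5 + ((-3 + 5) + 4) = -5 + (2 + 4) = -5 + 6 = 1)
(P(K + 11) - 319)*232 = (-9 - 319)*232 = -328*232 = -76096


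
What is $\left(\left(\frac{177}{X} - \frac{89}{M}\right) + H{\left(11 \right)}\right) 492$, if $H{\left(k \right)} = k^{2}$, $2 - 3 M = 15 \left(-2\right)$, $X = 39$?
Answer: $\frac{5996619}{104} \approx 57660.0$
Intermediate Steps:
$M = \frac{32}{3}$ ($M = \frac{2}{3} - \frac{15 \left(-2\right)}{3} = \frac{2}{3} - -10 = \frac{2}{3} + 10 = \frac{32}{3} \approx 10.667$)
$\left(\left(\frac{177}{X} - \frac{89}{M}\right) + H{\left(11 \right)}\right) 492 = \left(\left(\frac{177}{39} - \frac{89}{\frac{32}{3}}\right) + 11^{2}\right) 492 = \left(\left(177 \cdot \frac{1}{39} - \frac{267}{32}\right) + 121\right) 492 = \left(\left(\frac{59}{13} - \frac{267}{32}\right) + 121\right) 492 = \left(- \frac{1583}{416} + 121\right) 492 = \frac{48753}{416} \cdot 492 = \frac{5996619}{104}$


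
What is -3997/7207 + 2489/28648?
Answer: -96567833/206466136 ≈ -0.46772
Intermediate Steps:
-3997/7207 + 2489/28648 = -96567833/206466136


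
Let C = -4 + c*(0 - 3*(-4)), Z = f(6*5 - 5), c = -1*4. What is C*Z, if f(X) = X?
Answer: -1300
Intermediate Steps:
c = -4
Z = 25 (Z = 6*5 - 5 = 30 - 5 = 25)
C = -52 (C = -4 - 4*(0 - 3*(-4)) = -4 - 4*(0 + 12) = -4 - 4*12 = -4 - 48 = -52)
C*Z = -52*25 = -1300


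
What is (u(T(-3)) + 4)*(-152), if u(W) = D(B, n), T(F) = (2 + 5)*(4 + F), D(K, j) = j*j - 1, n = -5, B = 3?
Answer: -4256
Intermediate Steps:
D(K, j) = -1 + j² (D(K, j) = j² - 1 = -1 + j²)
T(F) = 28 + 7*F (T(F) = 7*(4 + F) = 28 + 7*F)
u(W) = 24 (u(W) = -1 + (-5)² = -1 + 25 = 24)
(u(T(-3)) + 4)*(-152) = (24 + 4)*(-152) = 28*(-152) = -4256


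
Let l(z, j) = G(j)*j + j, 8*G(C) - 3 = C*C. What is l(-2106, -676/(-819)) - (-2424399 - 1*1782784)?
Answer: 2103987577921/500094 ≈ 4.2072e+6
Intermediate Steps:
G(C) = 3/8 + C²/8 (G(C) = 3/8 + (C*C)/8 = 3/8 + C²/8)
l(z, j) = j + j*(3/8 + j²/8) (l(z, j) = (3/8 + j²/8)*j + j = j*(3/8 + j²/8) + j = j + j*(3/8 + j²/8))
l(-2106, -676/(-819)) - (-2424399 - 1*1782784) = (-676/(-819))*(11 + (-676/(-819))²)/8 - (-2424399 - 1*1782784) = (-676*(-1/819))*(11 + (-676*(-1/819))²)/8 - (-2424399 - 1782784) = (⅛)*(52/63)*(11 + (52/63)²) - 1*(-4207183) = (⅛)*(52/63)*(11 + 2704/3969) + 4207183 = (⅛)*(52/63)*(46363/3969) + 4207183 = 602719/500094 + 4207183 = 2103987577921/500094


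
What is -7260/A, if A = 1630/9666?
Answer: -7017516/163 ≈ -43052.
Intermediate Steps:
A = 815/4833 (A = 1630*(1/9666) = 815/4833 ≈ 0.16863)
-7260/A = -7260/815/4833 = -7260*4833/815 = -7017516/163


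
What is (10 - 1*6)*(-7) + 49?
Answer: 21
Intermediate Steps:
(10 - 1*6)*(-7) + 49 = (10 - 6)*(-7) + 49 = 4*(-7) + 49 = -28 + 49 = 21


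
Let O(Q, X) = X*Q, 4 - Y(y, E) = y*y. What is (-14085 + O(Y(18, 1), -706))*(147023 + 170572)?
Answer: 67277736825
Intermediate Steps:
Y(y, E) = 4 - y² (Y(y, E) = 4 - y*y = 4 - y²)
O(Q, X) = Q*X
(-14085 + O(Y(18, 1), -706))*(147023 + 170572) = (-14085 + (4 - 1*18²)*(-706))*(147023 + 170572) = (-14085 + (4 - 1*324)*(-706))*317595 = (-14085 + (4 - 324)*(-706))*317595 = (-14085 - 320*(-706))*317595 = (-14085 + 225920)*317595 = 211835*317595 = 67277736825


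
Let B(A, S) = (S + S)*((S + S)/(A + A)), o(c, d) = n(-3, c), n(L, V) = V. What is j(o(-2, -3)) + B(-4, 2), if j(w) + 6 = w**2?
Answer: -4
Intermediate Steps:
o(c, d) = c
B(A, S) = 2*S**2/A (B(A, S) = (2*S)*((2*S)/((2*A))) = (2*S)*((2*S)*(1/(2*A))) = (2*S)*(S/A) = 2*S**2/A)
j(w) = -6 + w**2
j(o(-2, -3)) + B(-4, 2) = (-6 + (-2)**2) + 2*2**2/(-4) = (-6 + 4) + 2*(-1/4)*4 = -2 - 2 = -4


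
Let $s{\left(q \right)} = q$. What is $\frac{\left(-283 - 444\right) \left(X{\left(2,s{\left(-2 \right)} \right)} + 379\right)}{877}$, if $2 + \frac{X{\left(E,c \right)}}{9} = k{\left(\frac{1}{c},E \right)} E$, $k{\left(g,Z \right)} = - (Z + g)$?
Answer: $- \frac{242818}{877} \approx -276.87$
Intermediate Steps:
$k{\left(g,Z \right)} = - Z - g$
$X{\left(E,c \right)} = -18 + 9 E \left(- E - \frac{1}{c}\right)$ ($X{\left(E,c \right)} = -18 + 9 \left(- E - \frac{1}{c}\right) E = -18 + 9 E \left(- E - \frac{1}{c}\right)$)
$\frac{\left(-283 - 444\right) \left(X{\left(2,s{\left(-2 \right)} \right)} + 379\right)}{877} = \frac{\left(-283 - 444\right) \left(\left(-18 - 9 \cdot 2^{2} - \frac{18}{-2}\right) + 379\right)}{877} = - 727 \left(\left(-18 - 36 - 18 \left(- \frac{1}{2}\right)\right) + 379\right) \frac{1}{877} = - 727 \left(\left(-18 - 36 + 9\right) + 379\right) \frac{1}{877} = - 727 \left(-45 + 379\right) \frac{1}{877} = \left(-727\right) 334 \cdot \frac{1}{877} = \left(-242818\right) \frac{1}{877} = - \frac{242818}{877}$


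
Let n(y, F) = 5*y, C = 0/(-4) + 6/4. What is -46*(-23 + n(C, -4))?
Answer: 713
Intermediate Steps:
C = 3/2 (C = 0*(-¼) + 6*(¼) = 0 + 3/2 = 3/2 ≈ 1.5000)
-46*(-23 + n(C, -4)) = -46*(-23 + 5*(3/2)) = -46*(-23 + 15/2) = -46*(-31/2) = 713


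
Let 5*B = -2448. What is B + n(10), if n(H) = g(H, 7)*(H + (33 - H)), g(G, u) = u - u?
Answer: -2448/5 ≈ -489.60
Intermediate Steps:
B = -2448/5 (B = (⅕)*(-2448) = -2448/5 ≈ -489.60)
g(G, u) = 0
n(H) = 0 (n(H) = 0*(H + (33 - H)) = 0*33 = 0)
B + n(10) = -2448/5 + 0 = -2448/5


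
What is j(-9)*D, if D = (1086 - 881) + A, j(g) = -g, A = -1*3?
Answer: 1818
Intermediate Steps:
A = -3
D = 202 (D = (1086 - 881) - 3 = 205 - 3 = 202)
j(-9)*D = -1*(-9)*202 = 9*202 = 1818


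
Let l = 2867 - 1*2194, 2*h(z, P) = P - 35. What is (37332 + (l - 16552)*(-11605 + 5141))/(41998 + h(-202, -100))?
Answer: 205358376/83861 ≈ 2448.8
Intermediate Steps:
h(z, P) = -35/2 + P/2 (h(z, P) = (P - 35)/2 = (-35 + P)/2 = -35/2 + P/2)
l = 673 (l = 2867 - 2194 = 673)
(37332 + (l - 16552)*(-11605 + 5141))/(41998 + h(-202, -100)) = (37332 + (673 - 16552)*(-11605 + 5141))/(41998 + (-35/2 + (½)*(-100))) = (37332 - 15879*(-6464))/(41998 + (-35/2 - 50)) = (37332 + 102641856)/(41998 - 135/2) = 102679188/(83861/2) = 102679188*(2/83861) = 205358376/83861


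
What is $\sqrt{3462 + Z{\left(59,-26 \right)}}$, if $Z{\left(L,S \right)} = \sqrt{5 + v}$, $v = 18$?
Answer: $\sqrt{3462 + \sqrt{23}} \approx 58.88$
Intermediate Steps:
$Z{\left(L,S \right)} = \sqrt{23}$ ($Z{\left(L,S \right)} = \sqrt{5 + 18} = \sqrt{23}$)
$\sqrt{3462 + Z{\left(59,-26 \right)}} = \sqrt{3462 + \sqrt{23}}$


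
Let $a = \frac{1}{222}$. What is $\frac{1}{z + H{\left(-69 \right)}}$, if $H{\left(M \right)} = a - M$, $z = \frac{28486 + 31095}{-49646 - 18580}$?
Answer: $\frac{420727}{28664642} \approx 0.014678$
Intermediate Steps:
$a = \frac{1}{222} \approx 0.0045045$
$z = - \frac{59581}{68226}$ ($z = \frac{59581}{-68226} = 59581 \left(- \frac{1}{68226}\right) = - \frac{59581}{68226} \approx -0.87329$)
$H{\left(M \right)} = \frac{1}{222} - M$
$\frac{1}{z + H{\left(-69 \right)}} = \frac{1}{- \frac{59581}{68226} + \left(\frac{1}{222} - -69\right)} = \frac{1}{- \frac{59581}{68226} + \left(\frac{1}{222} + 69\right)} = \frac{1}{- \frac{59581}{68226} + \frac{15319}{222}} = \frac{1}{\frac{28664642}{420727}} = \frac{420727}{28664642}$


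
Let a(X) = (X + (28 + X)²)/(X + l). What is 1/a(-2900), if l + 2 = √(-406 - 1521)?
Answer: -1451/4122742 + I*√1927/8245484 ≈ -0.00035195 + 5.3238e-6*I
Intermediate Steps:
l = -2 + I*√1927 (l = -2 + √(-406 - 1521) = -2 + √(-1927) = -2 + I*√1927 ≈ -2.0 + 43.898*I)
a(X) = (X + (28 + X)²)/(-2 + X + I*√1927) (a(X) = (X + (28 + X)²)/(X + (-2 + I*√1927)) = (X + (28 + X)²)/(-2 + X + I*√1927))
1/a(-2900) = 1/((-2900 + (28 - 2900)²)/(-2 - 2900 + I*√1927)) = 1/((-2900 + (-2872)²)/(-2902 + I*√1927)) = 1/((-2900 + 8248384)/(-2902 + I*√1927)) = 1/(8245484/(-2902 + I*√1927)) = -1451/4122742 + I*√1927/8245484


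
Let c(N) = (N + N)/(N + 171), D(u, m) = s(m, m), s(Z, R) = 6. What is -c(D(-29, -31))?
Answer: -4/59 ≈ -0.067797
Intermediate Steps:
D(u, m) = 6
c(N) = 2*N/(171 + N) (c(N) = (2*N)/(171 + N) = 2*N/(171 + N))
-c(D(-29, -31)) = -2*6/(171 + 6) = -2*6/177 = -1*4/59 = -4/59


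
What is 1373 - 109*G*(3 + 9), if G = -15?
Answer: 20993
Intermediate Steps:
1373 - 109*G*(3 + 9) = 1373 - (-1635)*(3 + 9) = 1373 - (-1635)*12 = 1373 - 109*(-180) = 1373 + 19620 = 20993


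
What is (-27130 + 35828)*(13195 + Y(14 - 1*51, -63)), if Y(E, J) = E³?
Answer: -325809684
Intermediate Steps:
(-27130 + 35828)*(13195 + Y(14 - 1*51, -63)) = (-27130 + 35828)*(13195 + (14 - 1*51)³) = 8698*(13195 + (14 - 51)³) = 8698*(13195 + (-37)³) = 8698*(13195 - 50653) = 8698*(-37458) = -325809684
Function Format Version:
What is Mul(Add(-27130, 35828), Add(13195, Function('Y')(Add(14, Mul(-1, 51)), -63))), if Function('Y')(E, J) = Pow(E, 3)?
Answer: -325809684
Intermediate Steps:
Mul(Add(-27130, 35828), Add(13195, Function('Y')(Add(14, Mul(-1, 51)), -63))) = Mul(Add(-27130, 35828), Add(13195, Pow(Add(14, Mul(-1, 51)), 3))) = Mul(8698, Add(13195, Pow(Add(14, -51), 3))) = Mul(8698, Add(13195, Pow(-37, 3))) = Mul(8698, Add(13195, -50653)) = Mul(8698, -37458) = -325809684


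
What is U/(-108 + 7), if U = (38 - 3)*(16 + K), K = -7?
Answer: -315/101 ≈ -3.1188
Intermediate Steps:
U = 315 (U = (38 - 3)*(16 - 7) = 35*9 = 315)
U/(-108 + 7) = 315/(-108 + 7) = 315/(-101) = 315*(-1/101) = -315/101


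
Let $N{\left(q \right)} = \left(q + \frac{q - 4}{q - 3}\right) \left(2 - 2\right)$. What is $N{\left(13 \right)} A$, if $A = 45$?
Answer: $0$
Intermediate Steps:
$N{\left(q \right)} = 0$ ($N{\left(q \right)} = \left(q + \frac{-4 + q}{-3 + q}\right) 0 = 0$)
$N{\left(13 \right)} A = 0 \cdot 45 = 0$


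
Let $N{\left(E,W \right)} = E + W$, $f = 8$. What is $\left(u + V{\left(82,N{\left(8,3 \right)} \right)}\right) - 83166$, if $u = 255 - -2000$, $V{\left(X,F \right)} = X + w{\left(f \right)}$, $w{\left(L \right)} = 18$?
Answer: $-80811$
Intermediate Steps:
$V{\left(X,F \right)} = 18 + X$ ($V{\left(X,F \right)} = X + 18 = 18 + X$)
$u = 2255$ ($u = 255 + 2000 = 2255$)
$\left(u + V{\left(82,N{\left(8,3 \right)} \right)}\right) - 83166 = \left(2255 + \left(18 + 82\right)\right) - 83166 = \left(2255 + 100\right) - 83166 = 2355 - 83166 = -80811$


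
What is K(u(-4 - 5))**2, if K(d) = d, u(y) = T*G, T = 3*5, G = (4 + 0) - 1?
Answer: 2025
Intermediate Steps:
G = 3 (G = 4 - 1 = 3)
T = 15
u(y) = 45 (u(y) = 15*3 = 45)
K(u(-4 - 5))**2 = 45**2 = 2025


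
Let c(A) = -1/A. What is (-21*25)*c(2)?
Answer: 525/2 ≈ 262.50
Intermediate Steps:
(-21*25)*c(2) = (-21*25)*(-1/2) = -(-525)/2 = -525*(-½) = 525/2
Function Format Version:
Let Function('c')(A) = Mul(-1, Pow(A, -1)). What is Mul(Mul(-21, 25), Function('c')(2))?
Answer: Rational(525, 2) ≈ 262.50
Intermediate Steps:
Mul(Mul(-21, 25), Function('c')(2)) = Mul(Mul(-21, 25), Mul(-1, Pow(2, -1))) = Mul(-525, Mul(-1, Rational(1, 2))) = Mul(-525, Rational(-1, 2)) = Rational(525, 2)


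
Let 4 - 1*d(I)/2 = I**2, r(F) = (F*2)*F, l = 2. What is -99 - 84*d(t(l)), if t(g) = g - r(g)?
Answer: 5277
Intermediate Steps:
r(F) = 2*F**2 (r(F) = (2*F)*F = 2*F**2)
t(g) = g - 2*g**2
d(I) = 8 - 2*I**2
-99 - 84*d(t(l)) = -99 - 84*(8 - 2*4*(1 - 2*2)**2) = -99 - 84*(8 - 2*4*(1 - 4)**2) = -99 - 84*(8 - 2*(2*(-3))**2) = -99 - 84*(8 - 2*(-6)**2) = -99 - 84*(8 - 2*36) = -99 - 84*(8 - 72) = -99 - 84*(-64) = -99 + 5376 = 5277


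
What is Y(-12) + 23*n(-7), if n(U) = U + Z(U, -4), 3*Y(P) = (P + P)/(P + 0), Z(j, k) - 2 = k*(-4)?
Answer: 761/3 ≈ 253.67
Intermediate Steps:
Z(j, k) = 2 - 4*k (Z(j, k) = 2 + k*(-4) = 2 - 4*k)
Y(P) = ⅔ (Y(P) = ((P + P)/(P + 0))/3 = ((2*P)/P)/3 = (⅓)*2 = ⅔)
n(U) = 18 + U (n(U) = U + (2 - 4*(-4)) = U + (2 + 16) = U + 18 = 18 + U)
Y(-12) + 23*n(-7) = ⅔ + 23*(18 - 7) = ⅔ + 23*11 = ⅔ + 253 = 761/3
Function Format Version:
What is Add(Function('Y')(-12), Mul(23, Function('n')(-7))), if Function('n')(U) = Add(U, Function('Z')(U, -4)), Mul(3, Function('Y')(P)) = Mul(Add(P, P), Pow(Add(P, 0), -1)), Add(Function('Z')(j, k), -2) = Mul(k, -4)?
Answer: Rational(761, 3) ≈ 253.67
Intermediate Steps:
Function('Z')(j, k) = Add(2, Mul(-4, k)) (Function('Z')(j, k) = Add(2, Mul(k, -4)) = Add(2, Mul(-4, k)))
Function('Y')(P) = Rational(2, 3) (Function('Y')(P) = Mul(Rational(1, 3), Mul(Add(P, P), Pow(Add(P, 0), -1))) = Mul(Rational(1, 3), Mul(Mul(2, P), Pow(P, -1))) = Mul(Rational(1, 3), 2) = Rational(2, 3))
Function('n')(U) = Add(18, U) (Function('n')(U) = Add(U, Add(2, Mul(-4, -4))) = Add(U, Add(2, 16)) = Add(U, 18) = Add(18, U))
Add(Function('Y')(-12), Mul(23, Function('n')(-7))) = Add(Rational(2, 3), Mul(23, Add(18, -7))) = Add(Rational(2, 3), Mul(23, 11)) = Add(Rational(2, 3), 253) = Rational(761, 3)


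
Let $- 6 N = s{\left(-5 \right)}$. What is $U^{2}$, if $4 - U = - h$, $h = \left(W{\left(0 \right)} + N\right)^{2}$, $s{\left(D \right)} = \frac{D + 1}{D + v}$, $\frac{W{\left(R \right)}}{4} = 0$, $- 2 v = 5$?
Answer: $\frac{65869456}{4100625} \approx 16.063$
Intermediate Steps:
$v = - \frac{5}{2}$ ($v = \left(- \frac{1}{2}\right) 5 = - \frac{5}{2} \approx -2.5$)
$W{\left(R \right)} = 0$ ($W{\left(R \right)} = 4 \cdot 0 = 0$)
$s{\left(D \right)} = \frac{1 + D}{- \frac{5}{2} + D}$ ($s{\left(D \right)} = \frac{D + 1}{D - \frac{5}{2}} = \frac{1 + D}{- \frac{5}{2} + D}$)
$N = - \frac{4}{45}$ ($N = - \frac{2 \frac{1}{-5 + 2 \left(-5\right)} \left(1 - 5\right)}{6} = - \frac{2 \frac{1}{-5 - 10} \left(-4\right)}{6} = - \frac{2 \frac{1}{-15} \left(-4\right)}{6} = - \frac{2 \left(- \frac{1}{15}\right) \left(-4\right)}{6} = \left(- \frac{1}{6}\right) \frac{8}{15} = - \frac{4}{45} \approx -0.088889$)
$h = \frac{16}{2025}$ ($h = \left(0 - \frac{4}{45}\right)^{2} = \left(- \frac{4}{45}\right)^{2} = \frac{16}{2025} \approx 0.0079012$)
$U = \frac{8116}{2025}$ ($U = 4 - \left(-1\right) \frac{16}{2025} = 4 - - \frac{16}{2025} = 4 + \frac{16}{2025} = \frac{8116}{2025} \approx 4.0079$)
$U^{2} = \left(\frac{8116}{2025}\right)^{2} = \frac{65869456}{4100625}$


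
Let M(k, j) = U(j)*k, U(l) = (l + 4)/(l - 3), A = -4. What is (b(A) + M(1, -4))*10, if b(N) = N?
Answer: -40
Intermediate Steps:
U(l) = (4 + l)/(-3 + l)
M(k, j) = k*(4 + j)/(-3 + j) (M(k, j) = ((4 + j)/(-3 + j))*k = k*(4 + j)/(-3 + j))
(b(A) + M(1, -4))*10 = (-4 + 1*(4 - 4)/(-3 - 4))*10 = (-4 + 1*0/(-7))*10 = (-4 + 1*(-⅐)*0)*10 = (-4 + 0)*10 = -4*10 = -40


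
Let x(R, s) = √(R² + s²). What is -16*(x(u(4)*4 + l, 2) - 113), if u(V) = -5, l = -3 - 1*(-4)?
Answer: 1808 - 16*√365 ≈ 1502.3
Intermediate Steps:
l = 1 (l = -3 + 4 = 1)
-16*(x(u(4)*4 + l, 2) - 113) = -16*(√((-5*4 + 1)² + 2²) - 113) = -16*(√((-20 + 1)² + 4) - 113) = -16*(√((-19)² + 4) - 113) = -16*(√(361 + 4) - 113) = -16*(√365 - 113) = -16*(-113 + √365) = 1808 - 16*√365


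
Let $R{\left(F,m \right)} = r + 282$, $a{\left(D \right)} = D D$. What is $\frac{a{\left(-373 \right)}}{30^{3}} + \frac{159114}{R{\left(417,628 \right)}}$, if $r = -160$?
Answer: $\frac{2156525869}{1647000} \approx 1309.4$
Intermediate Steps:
$a{\left(D \right)} = D^{2}$
$R{\left(F,m \right)} = 122$ ($R{\left(F,m \right)} = -160 + 282 = 122$)
$\frac{a{\left(-373 \right)}}{30^{3}} + \frac{159114}{R{\left(417,628 \right)}} = \frac{\left(-373\right)^{2}}{30^{3}} + \frac{159114}{122} = \frac{139129}{27000} + 159114 \cdot \frac{1}{122} = 139129 \cdot \frac{1}{27000} + \frac{79557}{61} = \frac{139129}{27000} + \frac{79557}{61} = \frac{2156525869}{1647000}$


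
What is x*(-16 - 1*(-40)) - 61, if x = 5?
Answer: 59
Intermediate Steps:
x*(-16 - 1*(-40)) - 61 = 5*(-16 - 1*(-40)) - 61 = 5*(-16 + 40) - 61 = 5*24 - 61 = 120 - 61 = 59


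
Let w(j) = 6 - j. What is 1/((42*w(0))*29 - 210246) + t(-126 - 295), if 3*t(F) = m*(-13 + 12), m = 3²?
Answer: -608815/202938 ≈ -3.0000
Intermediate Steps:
m = 9
t(F) = -3 (t(F) = (9*(-13 + 12))/3 = (9*(-1))/3 = (⅓)*(-9) = -3)
1/((42*w(0))*29 - 210246) + t(-126 - 295) = 1/((42*(6 - 1*0))*29 - 210246) - 3 = 1/((42*(6 + 0))*29 - 210246) - 3 = 1/((42*6)*29 - 210246) - 3 = 1/(252*29 - 210246) - 3 = 1/(7308 - 210246) - 3 = 1/(-202938) - 3 = -1/202938 - 3 = -608815/202938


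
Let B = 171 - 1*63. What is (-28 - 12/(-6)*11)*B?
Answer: -648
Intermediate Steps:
B = 108 (B = 171 - 63 = 108)
(-28 - 12/(-6)*11)*B = (-28 - 12/(-6)*11)*108 = (-28 - 12*(-⅙)*11)*108 = (-28 + 2*11)*108 = (-28 + 22)*108 = -6*108 = -648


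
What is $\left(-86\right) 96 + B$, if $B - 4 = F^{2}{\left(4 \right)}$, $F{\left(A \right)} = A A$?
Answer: $-7996$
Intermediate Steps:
$F{\left(A \right)} = A^{2}$
$B = 260$ ($B = 4 + \left(4^{2}\right)^{2} = 4 + 16^{2} = 4 + 256 = 260$)
$\left(-86\right) 96 + B = \left(-86\right) 96 + 260 = -8256 + 260 = -7996$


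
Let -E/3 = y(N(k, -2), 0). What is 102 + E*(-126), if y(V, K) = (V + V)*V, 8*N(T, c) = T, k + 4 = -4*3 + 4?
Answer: 1803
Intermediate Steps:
k = -12 (k = -4 + (-4*3 + 4) = -4 + (-12 + 4) = -4 - 8 = -12)
N(T, c) = T/8
y(V, K) = 2*V² (y(V, K) = (2*V)*V = 2*V²)
E = -27/2 (E = -6*((⅛)*(-12))² = -6*(-3/2)² = -6*9/4 = -3*9/2 = -27/2 ≈ -13.500)
102 + E*(-126) = 102 - 27/2*(-126) = 102 + 1701 = 1803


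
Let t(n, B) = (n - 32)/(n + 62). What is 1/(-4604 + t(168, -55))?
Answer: -115/529392 ≈ -0.00021723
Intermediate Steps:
t(n, B) = (-32 + n)/(62 + n)
1/(-4604 + t(168, -55)) = 1/(-4604 + (-32 + 168)/(62 + 168)) = 1/(-4604 + 136/230) = 1/(-4604 + (1/230)*136) = 1/(-4604 + 68/115) = 1/(-529392/115) = -115/529392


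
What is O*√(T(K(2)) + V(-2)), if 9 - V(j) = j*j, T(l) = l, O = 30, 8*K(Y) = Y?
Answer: 15*√21 ≈ 68.739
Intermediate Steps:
K(Y) = Y/8
V(j) = 9 - j² (V(j) = 9 - j*j = 9 - j²)
O*√(T(K(2)) + V(-2)) = 30*√((⅛)*2 + (9 - 1*(-2)²)) = 30*√(¼ + (9 - 1*4)) = 30*√(¼ + (9 - 4)) = 30*√(¼ + 5) = 30*√(21/4) = 30*(√21/2) = 15*√21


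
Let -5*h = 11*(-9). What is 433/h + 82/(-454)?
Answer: 487396/22473 ≈ 21.688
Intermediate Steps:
h = 99/5 (h = -11*(-9)/5 = -⅕*(-99) = 99/5 ≈ 19.800)
433/h + 82/(-454) = 433/(99/5) + 82/(-454) = 433*(5/99) + 82*(-1/454) = 2165/99 - 41/227 = 487396/22473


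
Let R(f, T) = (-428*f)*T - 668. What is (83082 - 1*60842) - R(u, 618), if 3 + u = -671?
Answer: -178252788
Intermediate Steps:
u = -674 (u = -3 - 671 = -674)
R(f, T) = -668 - 428*T*f (R(f, T) = -428*T*f - 668 = -668 - 428*T*f)
(83082 - 1*60842) - R(u, 618) = (83082 - 1*60842) - (-668 - 428*618*(-674)) = (83082 - 60842) - (-668 + 178275696) = 22240 - 1*178275028 = 22240 - 178275028 = -178252788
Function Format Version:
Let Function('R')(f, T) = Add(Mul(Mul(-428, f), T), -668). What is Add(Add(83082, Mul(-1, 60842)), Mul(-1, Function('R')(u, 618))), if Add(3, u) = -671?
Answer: -178252788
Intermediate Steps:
u = -674 (u = Add(-3, -671) = -674)
Function('R')(f, T) = Add(-668, Mul(-428, T, f)) (Function('R')(f, T) = Add(Mul(-428, T, f), -668) = Add(-668, Mul(-428, T, f)))
Add(Add(83082, Mul(-1, 60842)), Mul(-1, Function('R')(u, 618))) = Add(Add(83082, Mul(-1, 60842)), Mul(-1, Add(-668, Mul(-428, 618, -674)))) = Add(Add(83082, -60842), Mul(-1, Add(-668, 178275696))) = Add(22240, Mul(-1, 178275028)) = Add(22240, -178275028) = -178252788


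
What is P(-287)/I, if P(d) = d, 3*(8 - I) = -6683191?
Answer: -123/954745 ≈ -0.00012883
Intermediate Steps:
I = 6683215/3 (I = 8 - 1/3*(-6683191) = 8 + 6683191/3 = 6683215/3 ≈ 2.2277e+6)
P(-287)/I = -287/6683215/3 = -287*3/6683215 = -123/954745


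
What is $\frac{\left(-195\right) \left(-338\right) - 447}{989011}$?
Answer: $\frac{65463}{989011} \approx 0.06619$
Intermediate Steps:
$\frac{\left(-195\right) \left(-338\right) - 447}{989011} = \left(65910 - 447\right) \frac{1}{989011} = 65463 \cdot \frac{1}{989011} = \frac{65463}{989011}$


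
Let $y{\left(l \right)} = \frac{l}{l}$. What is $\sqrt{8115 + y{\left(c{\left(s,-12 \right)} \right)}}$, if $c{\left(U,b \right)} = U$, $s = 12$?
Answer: $2 \sqrt{2029} \approx 90.089$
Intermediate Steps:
$y{\left(l \right)} = 1$
$\sqrt{8115 + y{\left(c{\left(s,-12 \right)} \right)}} = \sqrt{8115 + 1} = \sqrt{8116} = 2 \sqrt{2029}$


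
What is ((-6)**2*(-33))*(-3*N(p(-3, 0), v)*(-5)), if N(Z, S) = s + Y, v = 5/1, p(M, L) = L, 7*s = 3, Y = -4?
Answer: 445500/7 ≈ 63643.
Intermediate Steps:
s = 3/7 (s = (1/7)*3 = 3/7 ≈ 0.42857)
v = 5 (v = 5*1 = 5)
N(Z, S) = -25/7 (N(Z, S) = 3/7 - 4 = -25/7)
((-6)**2*(-33))*(-3*N(p(-3, 0), v)*(-5)) = ((-6)**2*(-33))*(-3*(-25/7)*(-5)) = (36*(-33))*((75/7)*(-5)) = -1188*(-375/7) = 445500/7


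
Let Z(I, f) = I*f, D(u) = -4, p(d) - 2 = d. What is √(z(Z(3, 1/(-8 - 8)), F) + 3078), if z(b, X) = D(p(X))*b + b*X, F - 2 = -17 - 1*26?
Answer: 3*√5487/4 ≈ 55.556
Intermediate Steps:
p(d) = 2 + d
F = -41 (F = 2 + (-17 - 1*26) = 2 + (-17 - 26) = 2 - 43 = -41)
z(b, X) = -4*b + X*b (z(b, X) = -4*b + b*X = -4*b + X*b)
√(z(Z(3, 1/(-8 - 8)), F) + 3078) = √((3/(-8 - 8))*(-4 - 41) + 3078) = √((3/(-16))*(-45) + 3078) = √((3*(-1/16))*(-45) + 3078) = √(-3/16*(-45) + 3078) = √(135/16 + 3078) = √(49383/16) = 3*√5487/4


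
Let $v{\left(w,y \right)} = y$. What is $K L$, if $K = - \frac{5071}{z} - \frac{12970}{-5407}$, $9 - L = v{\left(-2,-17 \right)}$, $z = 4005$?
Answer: $\frac{637674778}{21655035} \approx 29.447$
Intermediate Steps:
$L = 26$ ($L = 9 - -17 = 9 + 17 = 26$)
$K = \frac{24525953}{21655035}$ ($K = - \frac{5071}{4005} - \frac{12970}{-5407} = \left(-5071\right) \frac{1}{4005} - - \frac{12970}{5407} = - \frac{5071}{4005} + \frac{12970}{5407} = \frac{24525953}{21655035} \approx 1.1326$)
$K L = \frac{24525953}{21655035} \cdot 26 = \frac{637674778}{21655035}$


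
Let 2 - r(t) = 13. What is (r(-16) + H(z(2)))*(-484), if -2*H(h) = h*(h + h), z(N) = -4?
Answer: 13068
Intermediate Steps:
r(t) = -11 (r(t) = 2 - 1*13 = 2 - 13 = -11)
H(h) = -h² (H(h) = -h*(h + h)/2 = -h*2*h/2 = -h²)
(r(-16) + H(z(2)))*(-484) = (-11 - 1*(-4)²)*(-484) = (-11 - 1*16)*(-484) = (-11 - 16)*(-484) = -27*(-484) = 13068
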